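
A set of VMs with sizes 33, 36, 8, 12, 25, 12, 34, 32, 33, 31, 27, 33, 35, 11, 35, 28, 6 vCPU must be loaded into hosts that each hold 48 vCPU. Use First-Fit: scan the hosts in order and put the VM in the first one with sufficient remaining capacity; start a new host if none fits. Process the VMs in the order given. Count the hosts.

33 vCPU → host 1 (remaining 15 vCPU)
36 vCPU → host 2 (remaining 12 vCPU)
8 vCPU → host 1 (remaining 7 vCPU)
12 vCPU → host 2 (remaining 0 vCPU)
25 vCPU → host 3 (remaining 23 vCPU)
12 vCPU → host 3 (remaining 11 vCPU)
34 vCPU → host 4 (remaining 14 vCPU)
32 vCPU → host 5 (remaining 16 vCPU)
33 vCPU → host 6 (remaining 15 vCPU)
31 vCPU → host 7 (remaining 17 vCPU)
27 vCPU → host 8 (remaining 21 vCPU)
33 vCPU → host 9 (remaining 15 vCPU)
35 vCPU → host 10 (remaining 13 vCPU)
11 vCPU → host 3 (remaining 0 vCPU)
35 vCPU → host 11 (remaining 13 vCPU)
28 vCPU → host 12 (remaining 20 vCPU)
6 vCPU → host 1 (remaining 1 vCPU)
Final hosts: [33,8,6] [36,12] [25,12,11] [34] [32] [33] [31] [27] [33] [35] [35] [28].

12 hosts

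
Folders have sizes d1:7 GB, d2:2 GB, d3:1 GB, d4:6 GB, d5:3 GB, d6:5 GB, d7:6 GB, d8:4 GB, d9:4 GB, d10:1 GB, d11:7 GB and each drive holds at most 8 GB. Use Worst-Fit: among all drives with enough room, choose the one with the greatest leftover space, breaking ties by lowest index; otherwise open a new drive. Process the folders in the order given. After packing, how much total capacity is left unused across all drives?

10

Put d1 (7 GB) in drive 1; 1 GB remain.
Put d2 (2 GB) in drive 2; 6 GB remain.
Put d3 (1 GB) in drive 2; 5 GB remain.
Put d4 (6 GB) in drive 3; 2 GB remain.
Put d5 (3 GB) in drive 2; 2 GB remain.
Put d6 (5 GB) in drive 4; 3 GB remain.
Put d7 (6 GB) in drive 5; 2 GB remain.
Put d8 (4 GB) in drive 6; 4 GB remain.
Put d9 (4 GB) in drive 6; 0 GB remain.
Put d10 (1 GB) in drive 4; 2 GB remain.
Put d11 (7 GB) in drive 7; 1 GB remain.
7 drives × 8 GB = 56 GB; used 46 GB; unused 10 GB.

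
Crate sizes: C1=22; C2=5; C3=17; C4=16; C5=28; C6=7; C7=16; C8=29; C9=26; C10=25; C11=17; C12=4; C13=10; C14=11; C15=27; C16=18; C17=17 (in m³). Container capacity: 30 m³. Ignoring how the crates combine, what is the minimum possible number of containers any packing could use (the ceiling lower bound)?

10 containers

Total size = 22 + 5 + 17 + 16 + 28 + 7 + 16 + 29 + 26 + 25 + 17 + 4 + 10 + 11 + 27 + 18 + 17 = 295 m³.
⌈295 / 30⌉ = 10.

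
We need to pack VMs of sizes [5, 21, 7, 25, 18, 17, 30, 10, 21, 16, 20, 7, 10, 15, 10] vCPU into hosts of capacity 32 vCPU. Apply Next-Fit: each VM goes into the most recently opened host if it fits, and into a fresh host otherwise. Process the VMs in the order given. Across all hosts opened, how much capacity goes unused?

88

5 vCPU → host 1 (remaining 27 vCPU)
21 vCPU → host 1 (remaining 6 vCPU)
7 vCPU → host 2 (remaining 25 vCPU)
25 vCPU → host 2 (remaining 0 vCPU)
18 vCPU → host 3 (remaining 14 vCPU)
17 vCPU → host 4 (remaining 15 vCPU)
30 vCPU → host 5 (remaining 2 vCPU)
10 vCPU → host 6 (remaining 22 vCPU)
21 vCPU → host 6 (remaining 1 vCPU)
16 vCPU → host 7 (remaining 16 vCPU)
20 vCPU → host 8 (remaining 12 vCPU)
7 vCPU → host 8 (remaining 5 vCPU)
10 vCPU → host 9 (remaining 22 vCPU)
15 vCPU → host 9 (remaining 7 vCPU)
10 vCPU → host 10 (remaining 22 vCPU)
10 hosts × 32 vCPU = 320 vCPU; used 232 vCPU; unused 88 vCPU.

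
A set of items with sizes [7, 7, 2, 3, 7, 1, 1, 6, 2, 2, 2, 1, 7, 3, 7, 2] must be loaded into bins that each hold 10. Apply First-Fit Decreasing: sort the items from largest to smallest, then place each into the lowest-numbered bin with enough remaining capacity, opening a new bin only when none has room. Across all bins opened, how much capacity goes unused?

0

Sorted descending: 7, 7, 7, 7, 7, 6, 3, 3, 2, 2, 2, 2, 2, 1, 1, 1.
Put 7 in bin 1; 3 remain.
Put 7 in bin 2; 3 remain.
Put 7 in bin 3; 3 remain.
Put 7 in bin 4; 3 remain.
Put 7 in bin 5; 3 remain.
Put 6 in bin 6; 4 remain.
Put 3 in bin 1; 0 remain.
Put 3 in bin 2; 0 remain.
Put 2 in bin 3; 1 remain.
Put 2 in bin 4; 1 remain.
Put 2 in bin 5; 1 remain.
Put 2 in bin 6; 2 remain.
Put 2 in bin 6; 0 remain.
Put 1 in bin 3; 0 remain.
Put 1 in bin 4; 0 remain.
Put 1 in bin 5; 0 remain.
6 bins × 10 = 60; used 60; unused 0.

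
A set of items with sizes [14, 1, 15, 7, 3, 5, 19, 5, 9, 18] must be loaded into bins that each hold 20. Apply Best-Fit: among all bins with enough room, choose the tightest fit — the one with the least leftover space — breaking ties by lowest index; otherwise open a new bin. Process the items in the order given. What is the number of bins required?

6

14 → bin 1 (remaining 6)
1 → bin 1 (remaining 5)
15 → bin 2 (remaining 5)
7 → bin 3 (remaining 13)
3 → bin 1 (remaining 2)
5 → bin 2 (remaining 0)
19 → bin 4 (remaining 1)
5 → bin 3 (remaining 8)
9 → bin 5 (remaining 11)
18 → bin 6 (remaining 2)
Final bins: [14,1,3] [15,5] [7,5] [19] [9] [18].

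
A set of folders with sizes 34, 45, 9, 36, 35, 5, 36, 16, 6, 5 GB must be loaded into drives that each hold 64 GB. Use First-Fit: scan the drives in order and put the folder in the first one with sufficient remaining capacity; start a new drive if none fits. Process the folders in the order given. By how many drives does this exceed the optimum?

0

First-Fit: [34,9,5,16] [45,6,5] [36] [35] [36] → 5 drives.
5 folders exceed 32 GB (half the capacity), and no two of those can share a drive, so at least 5 drives are needed.
So 5 is already optimal.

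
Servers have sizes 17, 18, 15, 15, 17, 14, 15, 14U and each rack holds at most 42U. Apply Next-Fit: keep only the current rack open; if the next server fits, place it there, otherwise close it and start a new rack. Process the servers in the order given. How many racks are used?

Put 17U in rack 1; 25U remain.
Put 18U in rack 1; 7U remain.
Put 15U in rack 2; 27U remain.
Put 15U in rack 2; 12U remain.
Put 17U in rack 3; 25U remain.
Put 14U in rack 3; 11U remain.
Put 15U in rack 4; 27U remain.
Put 14U in rack 4; 13U remain.
Final racks: [17,18] [15,15] [17,14] [15,14].

4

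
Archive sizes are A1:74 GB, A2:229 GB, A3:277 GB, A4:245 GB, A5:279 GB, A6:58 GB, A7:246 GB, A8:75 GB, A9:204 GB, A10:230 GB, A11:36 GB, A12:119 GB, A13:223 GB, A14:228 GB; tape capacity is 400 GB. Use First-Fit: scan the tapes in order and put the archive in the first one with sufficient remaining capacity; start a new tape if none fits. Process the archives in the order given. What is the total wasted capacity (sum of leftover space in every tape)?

tape 1: place A1 (74 GB), 326 GB left
tape 1: place A2 (229 GB), 97 GB left
tape 2: place A3 (277 GB), 123 GB left
tape 3: place A4 (245 GB), 155 GB left
tape 4: place A5 (279 GB), 121 GB left
tape 1: place A6 (58 GB), 39 GB left
tape 5: place A7 (246 GB), 154 GB left
tape 2: place A8 (75 GB), 48 GB left
tape 6: place A9 (204 GB), 196 GB left
tape 7: place A10 (230 GB), 170 GB left
tape 1: place A11 (36 GB), 3 GB left
tape 3: place A12 (119 GB), 36 GB left
tape 8: place A13 (223 GB), 177 GB left
tape 9: place A14 (228 GB), 172 GB left
9 tapes × 400 GB = 3600 GB; used 2523 GB; unused 1077 GB.

1077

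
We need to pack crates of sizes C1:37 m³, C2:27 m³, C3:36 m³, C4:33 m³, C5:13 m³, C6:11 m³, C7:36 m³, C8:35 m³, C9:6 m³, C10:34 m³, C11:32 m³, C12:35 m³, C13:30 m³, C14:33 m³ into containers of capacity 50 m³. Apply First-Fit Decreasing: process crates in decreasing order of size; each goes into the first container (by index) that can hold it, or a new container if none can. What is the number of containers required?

Sorted descending: 37, 36, 36, 35, 35, 34, 33, 33, 32, 30, 27, 13, 11, 6.
37 m³ → container 1 (remaining 13 m³)
36 m³ → container 2 (remaining 14 m³)
36 m³ → container 3 (remaining 14 m³)
35 m³ → container 4 (remaining 15 m³)
35 m³ → container 5 (remaining 15 m³)
34 m³ → container 6 (remaining 16 m³)
33 m³ → container 7 (remaining 17 m³)
33 m³ → container 8 (remaining 17 m³)
32 m³ → container 9 (remaining 18 m³)
30 m³ → container 10 (remaining 20 m³)
27 m³ → container 11 (remaining 23 m³)
13 m³ → container 1 (remaining 0 m³)
11 m³ → container 2 (remaining 3 m³)
6 m³ → container 3 (remaining 8 m³)

11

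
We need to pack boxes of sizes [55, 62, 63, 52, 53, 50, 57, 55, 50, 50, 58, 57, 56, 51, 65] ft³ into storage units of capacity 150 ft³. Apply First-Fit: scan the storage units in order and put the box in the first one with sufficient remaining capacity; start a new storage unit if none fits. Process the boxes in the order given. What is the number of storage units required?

Put 55 ft³ in storage unit 1; 95 ft³ remain.
Put 62 ft³ in storage unit 1; 33 ft³ remain.
Put 63 ft³ in storage unit 2; 87 ft³ remain.
Put 52 ft³ in storage unit 2; 35 ft³ remain.
Put 53 ft³ in storage unit 3; 97 ft³ remain.
Put 50 ft³ in storage unit 3; 47 ft³ remain.
Put 57 ft³ in storage unit 4; 93 ft³ remain.
Put 55 ft³ in storage unit 4; 38 ft³ remain.
Put 50 ft³ in storage unit 5; 100 ft³ remain.
Put 50 ft³ in storage unit 5; 50 ft³ remain.
Put 58 ft³ in storage unit 6; 92 ft³ remain.
Put 57 ft³ in storage unit 6; 35 ft³ remain.
Put 56 ft³ in storage unit 7; 94 ft³ remain.
Put 51 ft³ in storage unit 7; 43 ft³ remain.
Put 65 ft³ in storage unit 8; 85 ft³ remain.
Final storage units: [55,62] [63,52] [53,50] [57,55] [50,50] [58,57] [56,51] [65].

8 storage units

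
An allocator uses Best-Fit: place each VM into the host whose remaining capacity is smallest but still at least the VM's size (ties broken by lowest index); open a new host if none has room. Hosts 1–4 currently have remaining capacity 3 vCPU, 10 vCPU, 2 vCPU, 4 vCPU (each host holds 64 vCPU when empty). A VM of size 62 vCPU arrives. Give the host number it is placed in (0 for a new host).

0

No host has ≥ 62 vCPU free, so a new host is opened.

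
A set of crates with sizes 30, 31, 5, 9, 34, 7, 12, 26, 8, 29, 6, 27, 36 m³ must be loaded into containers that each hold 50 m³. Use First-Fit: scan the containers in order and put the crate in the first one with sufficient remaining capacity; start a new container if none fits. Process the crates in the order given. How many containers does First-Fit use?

7

30 m³ → container 1 (remaining 20 m³)
31 m³ → container 2 (remaining 19 m³)
5 m³ → container 1 (remaining 15 m³)
9 m³ → container 1 (remaining 6 m³)
34 m³ → container 3 (remaining 16 m³)
7 m³ → container 2 (remaining 12 m³)
12 m³ → container 2 (remaining 0 m³)
26 m³ → container 4 (remaining 24 m³)
8 m³ → container 3 (remaining 8 m³)
29 m³ → container 5 (remaining 21 m³)
6 m³ → container 1 (remaining 0 m³)
27 m³ → container 6 (remaining 23 m³)
36 m³ → container 7 (remaining 14 m³)
Final containers: [30,5,9,6] [31,7,12] [34,8] [26] [29] [27] [36].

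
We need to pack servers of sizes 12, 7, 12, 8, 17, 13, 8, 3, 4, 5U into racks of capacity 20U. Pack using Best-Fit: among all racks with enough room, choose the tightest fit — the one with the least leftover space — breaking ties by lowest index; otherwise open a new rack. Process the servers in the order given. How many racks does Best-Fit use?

5 racks

12U → rack 1 (remaining 8U)
7U → rack 1 (remaining 1U)
12U → rack 2 (remaining 8U)
8U → rack 2 (remaining 0U)
17U → rack 3 (remaining 3U)
13U → rack 4 (remaining 7U)
8U → rack 5 (remaining 12U)
3U → rack 3 (remaining 0U)
4U → rack 4 (remaining 3U)
5U → rack 5 (remaining 7U)
Final racks: [12,7] [12,8] [17,3] [13,4] [8,5].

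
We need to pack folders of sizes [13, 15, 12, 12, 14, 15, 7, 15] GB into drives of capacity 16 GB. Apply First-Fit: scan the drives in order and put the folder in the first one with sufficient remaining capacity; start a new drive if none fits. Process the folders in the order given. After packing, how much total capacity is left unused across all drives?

25

13 GB → drive 1 (remaining 3 GB)
15 GB → drive 2 (remaining 1 GB)
12 GB → drive 3 (remaining 4 GB)
12 GB → drive 4 (remaining 4 GB)
14 GB → drive 5 (remaining 2 GB)
15 GB → drive 6 (remaining 1 GB)
7 GB → drive 7 (remaining 9 GB)
15 GB → drive 8 (remaining 1 GB)
8 drives × 16 GB = 128 GB; used 103 GB; unused 25 GB.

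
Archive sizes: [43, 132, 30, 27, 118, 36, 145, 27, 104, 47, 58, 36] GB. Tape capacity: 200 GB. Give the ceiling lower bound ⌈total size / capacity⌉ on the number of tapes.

Total size = 43 + 132 + 30 + 27 + 118 + 36 + 145 + 27 + 104 + 47 + 58 + 36 = 803 GB.
⌈803 / 200⌉ = 5.

5 tapes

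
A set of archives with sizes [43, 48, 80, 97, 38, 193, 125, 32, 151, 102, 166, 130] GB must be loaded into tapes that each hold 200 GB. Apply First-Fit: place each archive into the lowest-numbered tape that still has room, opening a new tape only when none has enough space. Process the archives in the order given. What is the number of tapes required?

8 tapes

tape 1: place 43 GB, 157 GB left
tape 1: place 48 GB, 109 GB left
tape 1: place 80 GB, 29 GB left
tape 2: place 97 GB, 103 GB left
tape 2: place 38 GB, 65 GB left
tape 3: place 193 GB, 7 GB left
tape 4: place 125 GB, 75 GB left
tape 2: place 32 GB, 33 GB left
tape 5: place 151 GB, 49 GB left
tape 6: place 102 GB, 98 GB left
tape 7: place 166 GB, 34 GB left
tape 8: place 130 GB, 70 GB left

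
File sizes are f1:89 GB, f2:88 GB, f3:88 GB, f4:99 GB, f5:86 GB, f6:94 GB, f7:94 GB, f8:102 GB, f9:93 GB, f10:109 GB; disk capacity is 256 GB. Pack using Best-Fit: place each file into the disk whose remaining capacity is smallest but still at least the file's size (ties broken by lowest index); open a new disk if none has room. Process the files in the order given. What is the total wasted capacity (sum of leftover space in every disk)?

338

Put f1 (89 GB) in disk 1; 167 GB remain.
Put f2 (88 GB) in disk 1; 79 GB remain.
Put f3 (88 GB) in disk 2; 168 GB remain.
Put f4 (99 GB) in disk 2; 69 GB remain.
Put f5 (86 GB) in disk 3; 170 GB remain.
Put f6 (94 GB) in disk 3; 76 GB remain.
Put f7 (94 GB) in disk 4; 162 GB remain.
Put f8 (102 GB) in disk 4; 60 GB remain.
Put f9 (93 GB) in disk 5; 163 GB remain.
Put f10 (109 GB) in disk 5; 54 GB remain.
5 disks × 256 GB = 1280 GB; used 942 GB; unused 338 GB.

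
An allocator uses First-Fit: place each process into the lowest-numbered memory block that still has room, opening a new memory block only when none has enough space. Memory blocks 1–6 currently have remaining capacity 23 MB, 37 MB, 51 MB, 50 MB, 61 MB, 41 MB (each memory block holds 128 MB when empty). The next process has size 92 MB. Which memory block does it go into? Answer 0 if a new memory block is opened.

No memory block has ≥ 92 MB free, so a new memory block is opened.

0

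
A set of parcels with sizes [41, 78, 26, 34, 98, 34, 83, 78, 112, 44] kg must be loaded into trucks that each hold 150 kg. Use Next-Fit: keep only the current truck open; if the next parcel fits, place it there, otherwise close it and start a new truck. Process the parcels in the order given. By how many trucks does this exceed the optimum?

1

Next-Fit: [41,78,26] [34,98] [34,83] [78] [112] [44] → 6 trucks.
Total size 628 kg; any packing needs at least ⌈628/150⌉ = 5 trucks.
An optimal packing achieves that bound: [112,34] [98,44] [83,41,26] [78,34] [78] → 5 trucks.
Excess: 6 − 5 = 1.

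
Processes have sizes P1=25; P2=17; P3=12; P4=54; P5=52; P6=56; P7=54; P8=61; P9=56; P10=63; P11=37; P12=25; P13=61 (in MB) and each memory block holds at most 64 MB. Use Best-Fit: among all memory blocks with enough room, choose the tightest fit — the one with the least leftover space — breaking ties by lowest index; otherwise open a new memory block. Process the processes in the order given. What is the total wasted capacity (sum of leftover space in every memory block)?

Put P1 (25 MB) in memory block 1; 39 MB remain.
Put P2 (17 MB) in memory block 1; 22 MB remain.
Put P3 (12 MB) in memory block 1; 10 MB remain.
Put P4 (54 MB) in memory block 2; 10 MB remain.
Put P5 (52 MB) in memory block 3; 12 MB remain.
Put P6 (56 MB) in memory block 4; 8 MB remain.
Put P7 (54 MB) in memory block 5; 10 MB remain.
Put P8 (61 MB) in memory block 6; 3 MB remain.
Put P9 (56 MB) in memory block 7; 8 MB remain.
Put P10 (63 MB) in memory block 8; 1 MB remain.
Put P11 (37 MB) in memory block 9; 27 MB remain.
Put P12 (25 MB) in memory block 9; 2 MB remain.
Put P13 (61 MB) in memory block 10; 3 MB remain.
10 memory blocks × 64 MB = 640 MB; used 573 MB; unused 67 MB.

67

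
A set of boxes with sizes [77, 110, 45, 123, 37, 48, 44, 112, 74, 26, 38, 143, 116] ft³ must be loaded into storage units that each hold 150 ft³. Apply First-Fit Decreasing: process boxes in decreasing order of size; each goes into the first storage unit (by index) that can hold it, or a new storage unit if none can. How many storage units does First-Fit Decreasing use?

Sorted descending: 143, 123, 116, 112, 110, 77, 74, 48, 45, 44, 38, 37, 26.
Put 143 ft³ in storage unit 1; 7 ft³ remain.
Put 123 ft³ in storage unit 2; 27 ft³ remain.
Put 116 ft³ in storage unit 3; 34 ft³ remain.
Put 112 ft³ in storage unit 4; 38 ft³ remain.
Put 110 ft³ in storage unit 5; 40 ft³ remain.
Put 77 ft³ in storage unit 6; 73 ft³ remain.
Put 74 ft³ in storage unit 7; 76 ft³ remain.
Put 48 ft³ in storage unit 6; 25 ft³ remain.
Put 45 ft³ in storage unit 7; 31 ft³ remain.
Put 44 ft³ in storage unit 8; 106 ft³ remain.
Put 38 ft³ in storage unit 4; 0 ft³ remain.
Put 37 ft³ in storage unit 5; 3 ft³ remain.
Put 26 ft³ in storage unit 2; 1 ft³ remain.

8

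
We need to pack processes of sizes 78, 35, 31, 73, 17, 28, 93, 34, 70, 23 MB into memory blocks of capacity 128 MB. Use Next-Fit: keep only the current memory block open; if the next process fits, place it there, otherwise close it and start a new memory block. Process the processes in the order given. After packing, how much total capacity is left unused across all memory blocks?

30

memory block 1: place 78 MB, 50 MB left
memory block 1: place 35 MB, 15 MB left
memory block 2: place 31 MB, 97 MB left
memory block 2: place 73 MB, 24 MB left
memory block 2: place 17 MB, 7 MB left
memory block 3: place 28 MB, 100 MB left
memory block 3: place 93 MB, 7 MB left
memory block 4: place 34 MB, 94 MB left
memory block 4: place 70 MB, 24 MB left
memory block 4: place 23 MB, 1 MB left
4 memory blocks × 128 MB = 512 MB; used 482 MB; unused 30 MB.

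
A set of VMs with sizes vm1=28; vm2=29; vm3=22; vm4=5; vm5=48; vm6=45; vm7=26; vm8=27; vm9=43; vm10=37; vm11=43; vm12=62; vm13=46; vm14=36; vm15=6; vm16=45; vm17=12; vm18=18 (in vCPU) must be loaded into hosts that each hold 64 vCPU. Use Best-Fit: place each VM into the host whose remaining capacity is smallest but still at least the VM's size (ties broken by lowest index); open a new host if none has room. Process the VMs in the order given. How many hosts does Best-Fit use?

11

host 1: place vm1 (28 vCPU), 36 vCPU left
host 1: place vm2 (29 vCPU), 7 vCPU left
host 2: place vm3 (22 vCPU), 42 vCPU left
host 1: place vm4 (5 vCPU), 2 vCPU left
host 3: place vm5 (48 vCPU), 16 vCPU left
host 4: place vm6 (45 vCPU), 19 vCPU left
host 2: place vm7 (26 vCPU), 16 vCPU left
host 5: place vm8 (27 vCPU), 37 vCPU left
host 6: place vm9 (43 vCPU), 21 vCPU left
host 5: place vm10 (37 vCPU), 0 vCPU left
host 7: place vm11 (43 vCPU), 21 vCPU left
host 8: place vm12 (62 vCPU), 2 vCPU left
host 9: place vm13 (46 vCPU), 18 vCPU left
host 10: place vm14 (36 vCPU), 28 vCPU left
host 2: place vm15 (6 vCPU), 10 vCPU left
host 11: place vm16 (45 vCPU), 19 vCPU left
host 3: place vm17 (12 vCPU), 4 vCPU left
host 9: place vm18 (18 vCPU), 0 vCPU left
Final hosts: [28,29,5] [22,26,6] [48,12] [45] [27,37] [43] [43] [62] [46,18] [36] [45].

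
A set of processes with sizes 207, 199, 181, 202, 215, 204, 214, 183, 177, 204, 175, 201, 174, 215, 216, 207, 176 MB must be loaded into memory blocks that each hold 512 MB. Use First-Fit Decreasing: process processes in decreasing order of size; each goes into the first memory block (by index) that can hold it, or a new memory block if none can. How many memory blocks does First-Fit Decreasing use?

9 memory blocks

Sorted descending: 216, 215, 215, 214, 207, 207, 204, 204, 202, 201, 199, 183, 181, 177, 176, 175, 174.
Put 216 MB in memory block 1; 296 MB remain.
Put 215 MB in memory block 1; 81 MB remain.
Put 215 MB in memory block 2; 297 MB remain.
Put 214 MB in memory block 2; 83 MB remain.
Put 207 MB in memory block 3; 305 MB remain.
Put 207 MB in memory block 3; 98 MB remain.
Put 204 MB in memory block 4; 308 MB remain.
Put 204 MB in memory block 4; 104 MB remain.
Put 202 MB in memory block 5; 310 MB remain.
Put 201 MB in memory block 5; 109 MB remain.
Put 199 MB in memory block 6; 313 MB remain.
Put 183 MB in memory block 6; 130 MB remain.
Put 181 MB in memory block 7; 331 MB remain.
Put 177 MB in memory block 7; 154 MB remain.
Put 176 MB in memory block 8; 336 MB remain.
Put 175 MB in memory block 8; 161 MB remain.
Put 174 MB in memory block 9; 338 MB remain.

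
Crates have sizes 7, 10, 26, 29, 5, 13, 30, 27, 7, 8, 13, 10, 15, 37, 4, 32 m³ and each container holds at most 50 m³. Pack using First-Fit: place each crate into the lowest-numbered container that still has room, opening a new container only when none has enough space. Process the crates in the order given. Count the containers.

6 containers

Put 7 m³ in container 1; 43 m³ remain.
Put 10 m³ in container 1; 33 m³ remain.
Put 26 m³ in container 1; 7 m³ remain.
Put 29 m³ in container 2; 21 m³ remain.
Put 5 m³ in container 1; 2 m³ remain.
Put 13 m³ in container 2; 8 m³ remain.
Put 30 m³ in container 3; 20 m³ remain.
Put 27 m³ in container 4; 23 m³ remain.
Put 7 m³ in container 2; 1 m³ remain.
Put 8 m³ in container 3; 12 m³ remain.
Put 13 m³ in container 4; 10 m³ remain.
Put 10 m³ in container 3; 2 m³ remain.
Put 15 m³ in container 5; 35 m³ remain.
Put 37 m³ in container 6; 13 m³ remain.
Put 4 m³ in container 4; 6 m³ remain.
Put 32 m³ in container 5; 3 m³ remain.
Final containers: [7,10,26,5] [29,13,7] [30,8,10] [27,13,4] [15,32] [37].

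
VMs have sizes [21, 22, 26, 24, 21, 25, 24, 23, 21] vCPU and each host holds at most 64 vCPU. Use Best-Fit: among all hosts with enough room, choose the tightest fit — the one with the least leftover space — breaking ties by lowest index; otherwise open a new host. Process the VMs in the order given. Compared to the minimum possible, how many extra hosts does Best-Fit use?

Best-Fit: [21,22,21] [26,24] [25,24] [23,21] → 4 hosts.
Total size 207 vCPU; any packing needs at least ⌈207/64⌉ = 4 hosts.
So 4 is already optimal.

0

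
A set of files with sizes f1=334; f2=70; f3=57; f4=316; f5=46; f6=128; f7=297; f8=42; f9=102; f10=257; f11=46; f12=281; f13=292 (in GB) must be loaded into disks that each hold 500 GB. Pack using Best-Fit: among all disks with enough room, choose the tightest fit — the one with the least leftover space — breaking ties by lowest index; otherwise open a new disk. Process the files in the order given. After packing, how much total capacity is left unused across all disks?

732

disk 1: place f1 (334 GB), 166 GB left
disk 1: place f2 (70 GB), 96 GB left
disk 1: place f3 (57 GB), 39 GB left
disk 2: place f4 (316 GB), 184 GB left
disk 2: place f5 (46 GB), 138 GB left
disk 2: place f6 (128 GB), 10 GB left
disk 3: place f7 (297 GB), 203 GB left
disk 3: place f8 (42 GB), 161 GB left
disk 3: place f9 (102 GB), 59 GB left
disk 4: place f10 (257 GB), 243 GB left
disk 3: place f11 (46 GB), 13 GB left
disk 5: place f12 (281 GB), 219 GB left
disk 6: place f13 (292 GB), 208 GB left
6 disks × 500 GB = 3000 GB; used 2268 GB; unused 732 GB.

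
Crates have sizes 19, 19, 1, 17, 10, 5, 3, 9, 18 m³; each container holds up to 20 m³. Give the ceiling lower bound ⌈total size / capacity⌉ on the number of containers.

Total size = 19 + 19 + 1 + 17 + 10 + 5 + 3 + 9 + 18 = 101 m³.
⌈101 / 20⌉ = 6.

6 containers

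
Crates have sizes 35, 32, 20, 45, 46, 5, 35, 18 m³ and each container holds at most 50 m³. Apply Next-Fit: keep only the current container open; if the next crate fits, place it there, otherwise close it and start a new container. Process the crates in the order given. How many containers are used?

35 m³ → container 1 (remaining 15 m³)
32 m³ → container 2 (remaining 18 m³)
20 m³ → container 3 (remaining 30 m³)
45 m³ → container 4 (remaining 5 m³)
46 m³ → container 5 (remaining 4 m³)
5 m³ → container 6 (remaining 45 m³)
35 m³ → container 6 (remaining 10 m³)
18 m³ → container 7 (remaining 32 m³)
Final containers: [35] [32] [20] [45] [46] [5,35] [18].

7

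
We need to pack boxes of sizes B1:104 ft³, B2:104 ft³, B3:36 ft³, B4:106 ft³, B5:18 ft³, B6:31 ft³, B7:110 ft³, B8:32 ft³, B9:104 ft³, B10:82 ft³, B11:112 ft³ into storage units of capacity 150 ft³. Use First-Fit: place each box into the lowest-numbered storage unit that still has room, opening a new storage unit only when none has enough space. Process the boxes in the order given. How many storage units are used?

7

storage unit 1: place B1 (104 ft³), 46 ft³ left
storage unit 2: place B2 (104 ft³), 46 ft³ left
storage unit 1: place B3 (36 ft³), 10 ft³ left
storage unit 3: place B4 (106 ft³), 44 ft³ left
storage unit 2: place B5 (18 ft³), 28 ft³ left
storage unit 3: place B6 (31 ft³), 13 ft³ left
storage unit 4: place B7 (110 ft³), 40 ft³ left
storage unit 4: place B8 (32 ft³), 8 ft³ left
storage unit 5: place B9 (104 ft³), 46 ft³ left
storage unit 6: place B10 (82 ft³), 68 ft³ left
storage unit 7: place B11 (112 ft³), 38 ft³ left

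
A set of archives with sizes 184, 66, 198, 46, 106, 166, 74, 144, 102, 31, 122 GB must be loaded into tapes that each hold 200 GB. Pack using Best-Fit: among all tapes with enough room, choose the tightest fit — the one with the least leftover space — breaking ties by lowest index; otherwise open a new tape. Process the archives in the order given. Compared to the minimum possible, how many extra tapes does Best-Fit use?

Best-Fit: [184] [66,46,74] [198] [106] [166,31] [144] [102] [122] → 8 tapes.
Total size 1239 GB; any packing needs at least ⌈1239/200⌉ = 7 tapes.
An optimal packing achieves that bound: [198] [184] [166,31] [144,46] [122,74] [106,66] [102] → 7 tapes.
Excess: 8 − 7 = 1.

1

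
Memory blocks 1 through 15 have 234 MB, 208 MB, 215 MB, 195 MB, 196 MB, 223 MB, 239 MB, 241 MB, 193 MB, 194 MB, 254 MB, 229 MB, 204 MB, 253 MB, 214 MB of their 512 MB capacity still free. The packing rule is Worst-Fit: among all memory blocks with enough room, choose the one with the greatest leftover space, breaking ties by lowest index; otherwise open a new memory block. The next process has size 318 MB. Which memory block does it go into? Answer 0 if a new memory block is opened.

No memory block has ≥ 318 MB free, so a new memory block is opened.

0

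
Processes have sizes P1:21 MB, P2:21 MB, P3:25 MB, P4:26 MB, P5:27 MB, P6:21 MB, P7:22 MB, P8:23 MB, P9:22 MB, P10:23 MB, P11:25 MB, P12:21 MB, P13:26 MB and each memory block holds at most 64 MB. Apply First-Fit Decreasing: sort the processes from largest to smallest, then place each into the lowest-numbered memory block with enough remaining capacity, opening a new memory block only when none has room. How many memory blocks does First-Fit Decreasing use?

Sorted descending: 27, 26, 26, 25, 25, 23, 23, 22, 22, 21, 21, 21, 21.
memory block 1: place 27 MB, 37 MB left
memory block 1: place 26 MB, 11 MB left
memory block 2: place 26 MB, 38 MB left
memory block 2: place 25 MB, 13 MB left
memory block 3: place 25 MB, 39 MB left
memory block 3: place 23 MB, 16 MB left
memory block 4: place 23 MB, 41 MB left
memory block 4: place 22 MB, 19 MB left
memory block 5: place 22 MB, 42 MB left
memory block 5: place 21 MB, 21 MB left
memory block 5: place 21 MB, 0 MB left
memory block 6: place 21 MB, 43 MB left
memory block 6: place 21 MB, 22 MB left

6 memory blocks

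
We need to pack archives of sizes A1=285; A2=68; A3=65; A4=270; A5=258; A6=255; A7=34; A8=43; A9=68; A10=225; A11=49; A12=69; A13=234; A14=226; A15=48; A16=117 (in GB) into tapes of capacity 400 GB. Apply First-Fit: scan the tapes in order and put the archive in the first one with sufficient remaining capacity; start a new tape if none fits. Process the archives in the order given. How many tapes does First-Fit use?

A1 (285 GB) → tape 1 (remaining 115 GB)
A2 (68 GB) → tape 1 (remaining 47 GB)
A3 (65 GB) → tape 2 (remaining 335 GB)
A4 (270 GB) → tape 2 (remaining 65 GB)
A5 (258 GB) → tape 3 (remaining 142 GB)
A6 (255 GB) → tape 4 (remaining 145 GB)
A7 (34 GB) → tape 1 (remaining 13 GB)
A8 (43 GB) → tape 2 (remaining 22 GB)
A9 (68 GB) → tape 3 (remaining 74 GB)
A10 (225 GB) → tape 5 (remaining 175 GB)
A11 (49 GB) → tape 3 (remaining 25 GB)
A12 (69 GB) → tape 4 (remaining 76 GB)
A13 (234 GB) → tape 6 (remaining 166 GB)
A14 (226 GB) → tape 7 (remaining 174 GB)
A15 (48 GB) → tape 4 (remaining 28 GB)
A16 (117 GB) → tape 5 (remaining 58 GB)
Final tapes: [285,68,34] [65,270,43] [258,68,49] [255,69,48] [225,117] [234] [226].

7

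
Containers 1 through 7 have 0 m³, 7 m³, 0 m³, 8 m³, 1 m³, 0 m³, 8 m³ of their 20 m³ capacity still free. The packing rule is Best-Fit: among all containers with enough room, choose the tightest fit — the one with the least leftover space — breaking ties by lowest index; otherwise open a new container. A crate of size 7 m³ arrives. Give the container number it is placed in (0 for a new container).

Containers with room: container 2 (7 m³), container 4 (8 m³), container 7 (8 m³).
Tightest fit is container 2 with 7 m³ free.

2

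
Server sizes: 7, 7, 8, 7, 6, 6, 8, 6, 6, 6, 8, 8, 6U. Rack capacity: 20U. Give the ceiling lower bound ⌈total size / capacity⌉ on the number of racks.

5

Total size = 7 + 7 + 8 + 7 + 6 + 6 + 8 + 6 + 6 + 6 + 8 + 8 + 6 = 89U.
⌈89 / 20⌉ = 5.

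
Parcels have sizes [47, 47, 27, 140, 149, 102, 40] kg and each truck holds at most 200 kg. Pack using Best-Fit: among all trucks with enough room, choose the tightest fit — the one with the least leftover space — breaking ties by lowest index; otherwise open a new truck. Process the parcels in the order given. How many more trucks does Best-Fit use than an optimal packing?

Best-Fit: [47,47,27] [140] [149,40] [102] → 4 trucks.
Total size 552 kg; any packing needs at least ⌈552/200⌉ = 3 trucks.
An optimal packing achieves that bound: [149,47] [140,47] [102,40,27] → 3 trucks.
Excess: 4 − 3 = 1.

1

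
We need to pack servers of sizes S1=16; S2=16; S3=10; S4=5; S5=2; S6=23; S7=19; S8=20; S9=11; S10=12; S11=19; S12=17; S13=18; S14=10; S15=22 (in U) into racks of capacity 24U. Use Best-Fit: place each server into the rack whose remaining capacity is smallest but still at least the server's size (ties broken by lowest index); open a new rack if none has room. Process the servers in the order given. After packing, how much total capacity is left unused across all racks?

Put S1 (16U) in rack 1; 8U remain.
Put S2 (16U) in rack 2; 8U remain.
Put S3 (10U) in rack 3; 14U remain.
Put S4 (5U) in rack 1; 3U remain.
Put S5 (2U) in rack 1; 1U remain.
Put S6 (23U) in rack 4; 1U remain.
Put S7 (19U) in rack 5; 5U remain.
Put S8 (20U) in rack 6; 4U remain.
Put S9 (11U) in rack 3; 3U remain.
Put S10 (12U) in rack 7; 12U remain.
Put S11 (19U) in rack 8; 5U remain.
Put S12 (17U) in rack 9; 7U remain.
Put S13 (18U) in rack 10; 6U remain.
Put S14 (10U) in rack 7; 2U remain.
Put S15 (22U) in rack 11; 2U remain.
11 racks × 24U = 264U; used 220U; unused 44U.

44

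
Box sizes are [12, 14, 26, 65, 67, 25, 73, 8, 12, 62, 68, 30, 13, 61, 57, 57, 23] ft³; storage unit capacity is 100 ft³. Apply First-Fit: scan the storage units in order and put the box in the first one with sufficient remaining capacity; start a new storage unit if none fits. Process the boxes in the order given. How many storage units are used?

9

Put 12 ft³ in storage unit 1; 88 ft³ remain.
Put 14 ft³ in storage unit 1; 74 ft³ remain.
Put 26 ft³ in storage unit 1; 48 ft³ remain.
Put 65 ft³ in storage unit 2; 35 ft³ remain.
Put 67 ft³ in storage unit 3; 33 ft³ remain.
Put 25 ft³ in storage unit 1; 23 ft³ remain.
Put 73 ft³ in storage unit 4; 27 ft³ remain.
Put 8 ft³ in storage unit 1; 15 ft³ remain.
Put 12 ft³ in storage unit 1; 3 ft³ remain.
Put 62 ft³ in storage unit 5; 38 ft³ remain.
Put 68 ft³ in storage unit 6; 32 ft³ remain.
Put 30 ft³ in storage unit 2; 5 ft³ remain.
Put 13 ft³ in storage unit 3; 20 ft³ remain.
Put 61 ft³ in storage unit 7; 39 ft³ remain.
Put 57 ft³ in storage unit 8; 43 ft³ remain.
Put 57 ft³ in storage unit 9; 43 ft³ remain.
Put 23 ft³ in storage unit 4; 4 ft³ remain.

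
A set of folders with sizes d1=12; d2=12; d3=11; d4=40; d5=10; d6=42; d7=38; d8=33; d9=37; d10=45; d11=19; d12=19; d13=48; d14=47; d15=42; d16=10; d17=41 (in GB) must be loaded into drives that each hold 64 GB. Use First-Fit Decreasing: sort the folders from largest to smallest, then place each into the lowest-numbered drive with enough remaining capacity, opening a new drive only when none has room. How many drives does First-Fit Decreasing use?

10

Sorted descending: 48, 47, 45, 42, 42, 41, 40, 38, 37, 33, 19, 19, 12, 12, 11, 10, 10.
Put 48 GB in drive 1; 16 GB remain.
Put 47 GB in drive 2; 17 GB remain.
Put 45 GB in drive 3; 19 GB remain.
Put 42 GB in drive 4; 22 GB remain.
Put 42 GB in drive 5; 22 GB remain.
Put 41 GB in drive 6; 23 GB remain.
Put 40 GB in drive 7; 24 GB remain.
Put 38 GB in drive 8; 26 GB remain.
Put 37 GB in drive 9; 27 GB remain.
Put 33 GB in drive 10; 31 GB remain.
Put 19 GB in drive 3; 0 GB remain.
Put 19 GB in drive 4; 3 GB remain.
Put 12 GB in drive 1; 4 GB remain.
Put 12 GB in drive 2; 5 GB remain.
Put 11 GB in drive 5; 11 GB remain.
Put 10 GB in drive 5; 1 GB remain.
Put 10 GB in drive 6; 13 GB remain.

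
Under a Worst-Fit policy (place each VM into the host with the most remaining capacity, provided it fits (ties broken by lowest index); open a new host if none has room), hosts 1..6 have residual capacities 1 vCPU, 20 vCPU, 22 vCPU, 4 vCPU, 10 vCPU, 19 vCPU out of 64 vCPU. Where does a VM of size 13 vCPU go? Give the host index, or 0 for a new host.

3

Hosts with room: host 2 (20 vCPU), host 3 (22 vCPU), host 6 (19 vCPU).
Most room is host 3 with 22 vCPU free.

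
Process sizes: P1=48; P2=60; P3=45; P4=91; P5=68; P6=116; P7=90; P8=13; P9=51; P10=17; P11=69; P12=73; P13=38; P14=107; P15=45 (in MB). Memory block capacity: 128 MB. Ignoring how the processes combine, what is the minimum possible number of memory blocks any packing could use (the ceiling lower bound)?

Total size = 48 + 60 + 45 + 91 + 68 + 116 + 90 + 13 + 51 + 17 + 69 + 73 + 38 + 107 + 45 = 931 MB.
⌈931 / 128⌉ = 8.

8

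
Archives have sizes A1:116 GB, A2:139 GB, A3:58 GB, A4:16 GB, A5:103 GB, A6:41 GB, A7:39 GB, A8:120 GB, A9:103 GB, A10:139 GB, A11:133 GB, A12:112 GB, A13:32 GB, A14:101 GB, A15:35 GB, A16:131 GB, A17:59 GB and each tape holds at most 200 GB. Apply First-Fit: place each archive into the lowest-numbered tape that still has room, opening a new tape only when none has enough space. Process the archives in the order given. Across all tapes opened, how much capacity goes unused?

523

A1 (116 GB) → tape 1 (remaining 84 GB)
A2 (139 GB) → tape 2 (remaining 61 GB)
A3 (58 GB) → tape 1 (remaining 26 GB)
A4 (16 GB) → tape 1 (remaining 10 GB)
A5 (103 GB) → tape 3 (remaining 97 GB)
A6 (41 GB) → tape 2 (remaining 20 GB)
A7 (39 GB) → tape 3 (remaining 58 GB)
A8 (120 GB) → tape 4 (remaining 80 GB)
A9 (103 GB) → tape 5 (remaining 97 GB)
A10 (139 GB) → tape 6 (remaining 61 GB)
A11 (133 GB) → tape 7 (remaining 67 GB)
A12 (112 GB) → tape 8 (remaining 88 GB)
A13 (32 GB) → tape 3 (remaining 26 GB)
A14 (101 GB) → tape 9 (remaining 99 GB)
A15 (35 GB) → tape 4 (remaining 45 GB)
A16 (131 GB) → tape 10 (remaining 69 GB)
A17 (59 GB) → tape 5 (remaining 38 GB)
10 tapes × 200 GB = 2000 GB; used 1477 GB; unused 523 GB.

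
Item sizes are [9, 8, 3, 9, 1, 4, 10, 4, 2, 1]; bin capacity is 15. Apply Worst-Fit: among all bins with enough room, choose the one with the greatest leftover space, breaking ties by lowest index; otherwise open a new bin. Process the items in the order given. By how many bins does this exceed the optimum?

0

Worst-Fit: [9,1,4] [8,3,1] [9,4] [10,2] → 4 bins.
Total size 51; any packing needs at least ⌈51/15⌉ = 4 bins.
So 4 is already optimal.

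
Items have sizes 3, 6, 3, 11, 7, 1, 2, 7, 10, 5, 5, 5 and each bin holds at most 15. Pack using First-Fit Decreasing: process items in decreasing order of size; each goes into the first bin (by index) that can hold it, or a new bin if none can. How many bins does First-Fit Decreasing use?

5 bins

Sorted descending: 11, 10, 7, 7, 6, 5, 5, 5, 3, 3, 2, 1.
bin 1: place 11, 4 left
bin 2: place 10, 5 left
bin 3: place 7, 8 left
bin 3: place 7, 1 left
bin 4: place 6, 9 left
bin 2: place 5, 0 left
bin 4: place 5, 4 left
bin 5: place 5, 10 left
bin 1: place 3, 1 left
bin 4: place 3, 1 left
bin 5: place 2, 8 left
bin 1: place 1, 0 left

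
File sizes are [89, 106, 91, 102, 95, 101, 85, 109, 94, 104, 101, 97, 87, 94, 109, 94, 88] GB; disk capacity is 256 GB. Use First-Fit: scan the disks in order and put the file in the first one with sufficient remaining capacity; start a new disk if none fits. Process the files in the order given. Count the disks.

9

Put 89 GB in disk 1; 167 GB remain.
Put 106 GB in disk 1; 61 GB remain.
Put 91 GB in disk 2; 165 GB remain.
Put 102 GB in disk 2; 63 GB remain.
Put 95 GB in disk 3; 161 GB remain.
Put 101 GB in disk 3; 60 GB remain.
Put 85 GB in disk 4; 171 GB remain.
Put 109 GB in disk 4; 62 GB remain.
Put 94 GB in disk 5; 162 GB remain.
Put 104 GB in disk 5; 58 GB remain.
Put 101 GB in disk 6; 155 GB remain.
Put 97 GB in disk 6; 58 GB remain.
Put 87 GB in disk 7; 169 GB remain.
Put 94 GB in disk 7; 75 GB remain.
Put 109 GB in disk 8; 147 GB remain.
Put 94 GB in disk 8; 53 GB remain.
Put 88 GB in disk 9; 168 GB remain.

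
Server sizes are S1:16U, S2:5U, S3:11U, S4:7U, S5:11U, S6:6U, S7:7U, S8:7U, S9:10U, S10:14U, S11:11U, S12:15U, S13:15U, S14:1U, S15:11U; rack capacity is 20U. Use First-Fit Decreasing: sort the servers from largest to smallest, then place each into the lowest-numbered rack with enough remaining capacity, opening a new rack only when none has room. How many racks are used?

Sorted descending: 16, 15, 15, 14, 11, 11, 11, 11, 10, 7, 7, 7, 6, 5, 1.
16U → rack 1 (remaining 4U)
15U → rack 2 (remaining 5U)
15U → rack 3 (remaining 5U)
14U → rack 4 (remaining 6U)
11U → rack 5 (remaining 9U)
11U → rack 6 (remaining 9U)
11U → rack 7 (remaining 9U)
11U → rack 8 (remaining 9U)
10U → rack 9 (remaining 10U)
7U → rack 5 (remaining 2U)
7U → rack 6 (remaining 2U)
7U → rack 7 (remaining 2U)
6U → rack 4 (remaining 0U)
5U → rack 2 (remaining 0U)
1U → rack 1 (remaining 3U)
Final racks: [16,1] [15,5] [15] [14,6] [11,7] [11,7] [11,7] [11] [10].

9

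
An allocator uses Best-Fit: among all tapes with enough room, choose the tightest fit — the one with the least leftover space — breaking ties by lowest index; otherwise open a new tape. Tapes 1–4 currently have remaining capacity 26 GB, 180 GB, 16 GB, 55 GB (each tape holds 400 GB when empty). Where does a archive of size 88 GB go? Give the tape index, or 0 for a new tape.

Tapes with room: tape 2 (180 GB).
Tightest fit is tape 2 with 180 GB free.

2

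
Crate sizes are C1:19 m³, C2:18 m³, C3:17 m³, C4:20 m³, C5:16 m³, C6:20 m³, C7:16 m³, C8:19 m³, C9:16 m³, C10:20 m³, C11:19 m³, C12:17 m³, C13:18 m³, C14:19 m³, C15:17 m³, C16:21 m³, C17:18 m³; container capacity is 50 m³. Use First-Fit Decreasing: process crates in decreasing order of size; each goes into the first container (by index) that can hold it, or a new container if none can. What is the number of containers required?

8 containers

Sorted descending: 21, 20, 20, 20, 19, 19, 19, 19, 18, 18, 18, 17, 17, 17, 16, 16, 16.
21 m³ → container 1 (remaining 29 m³)
20 m³ → container 1 (remaining 9 m³)
20 m³ → container 2 (remaining 30 m³)
20 m³ → container 2 (remaining 10 m³)
19 m³ → container 3 (remaining 31 m³)
19 m³ → container 3 (remaining 12 m³)
19 m³ → container 4 (remaining 31 m³)
19 m³ → container 4 (remaining 12 m³)
18 m³ → container 5 (remaining 32 m³)
18 m³ → container 5 (remaining 14 m³)
18 m³ → container 6 (remaining 32 m³)
17 m³ → container 6 (remaining 15 m³)
17 m³ → container 7 (remaining 33 m³)
17 m³ → container 7 (remaining 16 m³)
16 m³ → container 7 (remaining 0 m³)
16 m³ → container 8 (remaining 34 m³)
16 m³ → container 8 (remaining 18 m³)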